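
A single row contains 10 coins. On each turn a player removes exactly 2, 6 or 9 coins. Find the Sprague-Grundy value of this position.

1

Build the Grundy sequence with g(k) = mex{g(k−s) : s ∈ {2, 6, 9}, s ≤ k}:
g(0) = mex{} = 0
g(1) = mex{} = 0
g(2) = mex{0} = 1
g(3) = mex{0} = 1
g(4) = mex{1} = 0
g(5) = mex{1} = 0
g(6) = mex{0} = 1
g(7) = mex{0} = 1
g(8) = mex{1} = 0
g(9) = mex{0,1} = 2
g(10) = mex{0} = 1
So g(10) = 1.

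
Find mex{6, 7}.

0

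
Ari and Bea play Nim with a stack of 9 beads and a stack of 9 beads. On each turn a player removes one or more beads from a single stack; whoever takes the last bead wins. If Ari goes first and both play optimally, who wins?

Nim-sum: 9 XOR 9 = 0.
The nim-sum is 0, so this is a P-position: the player to move is in a losing position under optimal play; Ari is about to move from it and so loses — Bea wins.

Bea wins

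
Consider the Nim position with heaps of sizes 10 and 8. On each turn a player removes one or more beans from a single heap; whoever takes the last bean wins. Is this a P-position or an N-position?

Nim-sum: 10 XOR 8 = 2.
The nim-sum is 2 ≠ 0, so this is an N-position: the player to move can win.

N-position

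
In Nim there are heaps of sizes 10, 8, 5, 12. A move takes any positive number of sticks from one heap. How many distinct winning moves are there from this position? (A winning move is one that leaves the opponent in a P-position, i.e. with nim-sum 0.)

Bitwise XOR of the heap sizes:
  1010  (10)
  1000  (8)
  0101  (5)
  1100  (12)
  ----
  1011  (11)
The overall nim-sum is X = 11. A heap of size p has a winning move iff p XOR X < p (reduce it to p XOR X).
  10: 10 XOR 11 = 1 < 10 — winning move (to 1).
  8: 8 XOR 11 = 3 < 8 — winning move (to 3).
  5: 5 XOR 11 = 14 ≥ 5 — no move.
  12: 12 XOR 11 = 7 < 12 — winning move (to 7).
That gives 3 winning moves.

3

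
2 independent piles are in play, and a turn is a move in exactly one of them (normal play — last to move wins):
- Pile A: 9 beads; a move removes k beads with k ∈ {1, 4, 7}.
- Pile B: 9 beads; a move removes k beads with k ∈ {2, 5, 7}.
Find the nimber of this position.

3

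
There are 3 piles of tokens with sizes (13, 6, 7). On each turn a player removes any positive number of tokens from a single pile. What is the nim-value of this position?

12

Compute the nim-sum pairwise:
13 ⊕ 6 = 11
11 ⊕ 7 = 12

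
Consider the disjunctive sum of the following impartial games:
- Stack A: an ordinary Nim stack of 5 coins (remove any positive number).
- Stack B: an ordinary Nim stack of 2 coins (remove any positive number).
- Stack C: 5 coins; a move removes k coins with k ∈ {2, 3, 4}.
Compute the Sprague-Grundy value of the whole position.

5

Stack A is a plain Nim stack of size 5, so its Grundy value is 5.
Stack B is a plain Nim stack of size 2, so its Grundy value is 2.
Build the Grundy sequence for stack C with g(k) = mex{g(k−s) : s ∈ {2, 3, 4}, s ≤ k}:
k:     0  1  2  3  4  5
g(k):  0  0  1  1  2  2
So g(5) = 2.
By the Sprague-Grundy theorem, the Grundy value of a sum of independent games is the XOR of the component values.
Combined value = 5 XOR 2 XOR 2 = 5.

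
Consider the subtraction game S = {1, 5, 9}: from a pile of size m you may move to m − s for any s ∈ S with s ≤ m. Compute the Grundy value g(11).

1

Build the Grundy sequence with g(k) = mex{g(k−s) : s ∈ {1, 5, 9}, s ≤ k}:
g(0) = mex{} = 0
g(1) = mex{0} = 1
g(2) = mex{1} = 0
g(3) = mex{0} = 1
g(4) = mex{1} = 0
g(5) = mex{0} = 1
g(6) = mex{1} = 0
g(7) = mex{0} = 1
g(8) = mex{1} = 0
g(9) = mex{0} = 1
g(10) = mex{1} = 0
g(11) = mex{0} = 1
So g(11) = 1.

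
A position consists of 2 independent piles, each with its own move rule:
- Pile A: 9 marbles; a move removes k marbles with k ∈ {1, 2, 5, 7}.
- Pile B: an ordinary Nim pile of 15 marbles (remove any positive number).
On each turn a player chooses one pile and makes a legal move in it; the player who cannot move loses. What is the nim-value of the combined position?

15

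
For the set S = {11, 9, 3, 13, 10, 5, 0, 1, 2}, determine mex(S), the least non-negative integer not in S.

The values 0, 1, 2, 3 are all present; 4 is the first non-negative integer missing from the set.

4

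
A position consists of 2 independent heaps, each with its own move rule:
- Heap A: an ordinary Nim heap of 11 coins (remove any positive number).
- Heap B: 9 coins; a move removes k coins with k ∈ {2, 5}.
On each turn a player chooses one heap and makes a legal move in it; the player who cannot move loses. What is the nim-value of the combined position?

10

Heap A is a plain Nim heap of size 11, so its Grundy value is 11.
Grundy values for heap B (subtraction set {2, 5}):
g(0) = mex{} = 0
g(1) = mex{} = 0
g(2) = mex{0} = 1
g(3) = mex{0} = 1
g(4) = mex{1} = 0
g(5) = mex{0,1} = 2
g(6) = mex{0} = 1
g(7) = mex{1,2} = 0
g(8) = mex{1} = 0
g(9) = mex{0} = 1
So g(9) = 1.
The value of a disjunctive sum is the nim-sum of the parts.
Combined value = 11 XOR 1 = 10.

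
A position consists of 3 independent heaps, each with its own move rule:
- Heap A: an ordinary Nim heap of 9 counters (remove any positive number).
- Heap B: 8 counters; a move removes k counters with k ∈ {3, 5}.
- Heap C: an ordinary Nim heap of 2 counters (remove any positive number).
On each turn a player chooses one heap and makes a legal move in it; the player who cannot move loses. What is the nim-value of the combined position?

11

Heap A is a plain Nim heap of size 9, so its Grundy value is 9.
For heap B, compute g(0), g(1), … with moves {3, 5}:
k:     0  1  2  3  4  5  6  7  8
g(k):  0  0  0  1  1  1  2  2  0
So g(8) = 0.
Heap C is a plain Nim heap of size 2, so its Grundy value is 2.
The value of a disjunctive sum is the nim-sum of the parts.
Combined value = 9 ⊕ 0 ⊕ 2 = 11.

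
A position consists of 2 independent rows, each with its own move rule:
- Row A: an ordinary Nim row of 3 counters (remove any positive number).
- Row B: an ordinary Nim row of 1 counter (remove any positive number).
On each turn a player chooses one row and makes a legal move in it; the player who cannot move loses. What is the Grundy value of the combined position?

Row A is a plain Nim row of size 3, so its Grundy value is 3.
Row B is a plain Nim row of size 1, so its Grundy value is 1.
The value of a disjunctive sum is the nim-sum of the parts.
Combined value = 3 XOR 1 = 2.

2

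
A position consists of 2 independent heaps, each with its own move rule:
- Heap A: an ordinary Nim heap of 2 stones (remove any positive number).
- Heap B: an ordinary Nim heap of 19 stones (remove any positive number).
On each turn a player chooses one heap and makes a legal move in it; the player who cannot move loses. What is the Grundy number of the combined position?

17

Heap A is a plain Nim heap of size 2, so its Grundy value is 2.
Heap B is a plain Nim heap of size 19, so its Grundy value is 19.
By the Sprague-Grundy theorem, the Grundy value of a sum of independent games is the XOR of the component values.
Combined value = 2 ⊕ 19 = 17.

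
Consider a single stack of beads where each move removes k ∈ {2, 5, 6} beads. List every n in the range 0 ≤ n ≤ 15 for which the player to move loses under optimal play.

0, 1, 4, 8, 11, 12, 15

Compute g(0), g(1), … for moves {2, 5, 6}:
k:     0  1  2  3  4  5  6  7  8  9 10 11 12 13 14 15
g(k):  0  0  1  1  0  2  1  3  0  2  1  0  0  1  1  0
The P-positions (g = 0) in 0..15 are 0, 1, 4, 8, 11, 12, 15.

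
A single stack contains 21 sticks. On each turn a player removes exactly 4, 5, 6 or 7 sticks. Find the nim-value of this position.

Grundy values for subtraction set {4, 5, 6, 7}:
k:     0  1  2  3  4  5  6  7  8  9 10 11 12 13 14 15 16 17 18 19 20 21
g(k):  0  0  0  0  1  1  1  1  2  2  2  0  0  0  0  1  1  1  1  2  2  2
So g(21) = 2.

2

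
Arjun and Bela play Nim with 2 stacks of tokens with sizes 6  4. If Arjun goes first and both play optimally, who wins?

Arjun wins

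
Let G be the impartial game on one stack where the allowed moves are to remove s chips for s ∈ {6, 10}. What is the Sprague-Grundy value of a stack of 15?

2

Build the Grundy sequence with g(k) = mex{g(k−s) : s ∈ {6, 10}, s ≤ k}:
k:     0  1  2  3  4  5  6  7  8  9 10 11 12 13 14 15
g(k):  0  0  0  0  0  0  1  1  1  1  1  1  2  2  2  2
So g(15) = 2.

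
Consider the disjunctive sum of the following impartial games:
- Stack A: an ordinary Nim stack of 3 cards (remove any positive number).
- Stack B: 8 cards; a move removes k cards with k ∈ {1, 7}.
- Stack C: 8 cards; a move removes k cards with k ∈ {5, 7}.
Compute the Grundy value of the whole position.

Stack A is a plain Nim stack of size 3, so its Grundy value is 3.
For stack B, compute g(0), g(1), … with moves {1, 7}:
k:     0  1  2  3  4  5  6  7  8
g(k):  0  1  0  1  0  1  0  1  0
So g(8) = 0.
Build the Grundy sequence for stack C with g(k) = mex{g(k−s) : s ∈ {5, 7}, s ≤ k}:
g(0) = mex{} = 0
g(1) = mex{} = 0
g(2) = mex{} = 0
g(3) = mex{} = 0
g(4) = mex{} = 0
g(5) = mex{0} = 1
g(6) = mex{0} = 1
g(7) = mex{0} = 1
g(8) = mex{0} = 1
So g(8) = 1.
The value of a disjunctive sum is the nim-sum of the parts.
Combined value = 3 ⊕ 0 ⊕ 1 = 2.

2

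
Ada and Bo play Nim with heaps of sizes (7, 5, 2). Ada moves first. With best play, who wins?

In binary:
  111  (7)
  101  (5)
  010  (2)
  ---
  000  (0)
The nim-sum is 0, so this is a P-position: the player to move is in a losing position under optimal play; Ada is about to move from it and so loses — Bo wins.

Bo wins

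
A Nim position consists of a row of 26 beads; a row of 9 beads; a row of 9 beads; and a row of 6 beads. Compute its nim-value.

Compute the nim-sum pairwise:
26 ⊕ 9 = 19
19 ⊕ 9 = 26
26 ⊕ 6 = 28

28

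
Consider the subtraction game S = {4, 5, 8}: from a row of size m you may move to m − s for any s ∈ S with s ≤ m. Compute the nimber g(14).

Grundy values for subtraction set {4, 5, 8}:
k:     0  1  2  3  4  5  6  7  8  9 10 11 12 13 14
g(k):  0  0  0  0  1  1  1  1  2  2  2  2  0  0  0
So g(14) = 0.

0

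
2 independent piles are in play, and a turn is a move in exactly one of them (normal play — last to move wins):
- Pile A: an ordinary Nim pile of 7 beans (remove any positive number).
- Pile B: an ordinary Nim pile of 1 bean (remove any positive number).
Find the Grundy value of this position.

Pile A is a plain Nim pile of size 7, so its Grundy value is 7.
Pile B is a plain Nim pile of size 1, so its Grundy value is 1.
By the Sprague-Grundy theorem, the Grundy value of a sum of independent games is the XOR of the component values.
Combined value = 7 XOR 1 = 6.

6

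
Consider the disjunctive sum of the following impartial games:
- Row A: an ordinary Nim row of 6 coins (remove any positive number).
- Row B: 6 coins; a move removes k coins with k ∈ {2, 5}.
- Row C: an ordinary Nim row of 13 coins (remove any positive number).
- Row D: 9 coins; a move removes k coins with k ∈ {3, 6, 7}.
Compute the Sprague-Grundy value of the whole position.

Row A is a plain Nim row of size 6, so its Grundy value is 6.
Build the Grundy sequence for row B with g(k) = mex{g(k−s) : s ∈ {2, 5}, s ≤ k}:
g(0) = mex{} = 0
g(1) = mex{} = 0
g(2) = mex{0} = 1
g(3) = mex{0} = 1
g(4) = mex{1} = 0
g(5) = mex{0,1} = 2
g(6) = mex{0} = 1
So g(6) = 1.
Row C is a plain Nim row of size 13, so its Grundy value is 13.
For row D, compute g(0), g(1), … with moves {3, 6, 7}:
k:     0  1  2  3  4  5  6  7  8  9
g(k):  0  0  0  1  1  1  2  2  2  3
So g(9) = 3.
By the Sprague-Grundy theorem, the Grundy value of a sum of independent games is the XOR of the component values.
Combined value = 6 XOR 1 XOR 13 XOR 3 = 9.

9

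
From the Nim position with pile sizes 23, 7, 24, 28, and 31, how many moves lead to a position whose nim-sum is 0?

3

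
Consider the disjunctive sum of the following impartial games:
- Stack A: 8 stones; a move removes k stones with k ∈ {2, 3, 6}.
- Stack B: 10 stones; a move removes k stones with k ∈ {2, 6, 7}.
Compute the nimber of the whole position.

Grundy values for stack A (subtraction set {2, 3, 6}):
k:     0  1  2  3  4  5  6  7  8
g(k):  0  0  1  1  2  0  3  1  2
So g(8) = 2.
For stack B, compute g(0), g(1), … with moves {2, 6, 7}:
g(0) = mex{} = 0
g(1) = mex{} = 0
g(2) = mex{0} = 1
g(3) = mex{0} = 1
g(4) = mex{1} = 0
g(5) = mex{1} = 0
g(6) = mex{0} = 1
g(7) = mex{0} = 1
g(8) = mex{0,1} = 2
g(9) = mex{1} = 0
g(10) = mex{0,1,2} = 3
So g(10) = 3.
By the Sprague-Grundy theorem, the Grundy value of a sum of independent games is the XOR of the component values.
Combined value = 2 ⊕ 3 = 1.

1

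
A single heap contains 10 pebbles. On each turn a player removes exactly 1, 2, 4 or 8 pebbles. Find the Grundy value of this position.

1

Grundy values for subtraction set {1, 2, 4, 8}:
k:     0  1  2  3  4  5  6  7  8  9 10
g(k):  0  1  2  0  1  2  0  1  2  0  1
So g(10) = 1.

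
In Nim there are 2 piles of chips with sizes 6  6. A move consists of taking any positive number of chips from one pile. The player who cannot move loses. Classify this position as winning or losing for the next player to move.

Nim-sum: 6 XOR 6 = 0.
The nim-sum is 0, so this is a P-position: the player to move is in a losing position under optimal play.

Losing position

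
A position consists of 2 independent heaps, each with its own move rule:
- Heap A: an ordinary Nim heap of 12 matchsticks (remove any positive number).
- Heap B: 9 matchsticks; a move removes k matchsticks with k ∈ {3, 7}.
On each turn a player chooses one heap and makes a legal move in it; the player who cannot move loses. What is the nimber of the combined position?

Heap A is a plain Nim heap of size 12, so its Grundy value is 12.
Grundy values for heap B (subtraction set {3, 7}):
k:     0  1  2  3  4  5  6  7  8  9
g(k):  0  0  0  1  1  1  0  2  2  1
So g(9) = 1.
By the Sprague-Grundy theorem, the Grundy value of a sum of independent games is the XOR of the component values.
Combined value = 12 XOR 1 = 13.

13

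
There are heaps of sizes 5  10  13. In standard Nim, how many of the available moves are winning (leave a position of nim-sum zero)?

Bitwise XOR of the heap sizes:
  0101  (5)
  1010  (10)
  1101  (13)
  ----
  0010  (2)
The overall nim-sum is X = 2. A heap of size p has a winning move iff p XOR X < p (reduce it to p XOR X).
  5: 5 XOR 2 = 7 ≥ 5 — no move.
  10: 10 XOR 2 = 8 < 10 — winning move (to 8).
  13: 13 XOR 2 = 15 ≥ 13 — no move.
That gives 1 winning move.

1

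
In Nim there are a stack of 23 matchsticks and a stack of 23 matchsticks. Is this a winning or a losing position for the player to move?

Losing position

Bitwise XOR of the heap sizes:
  10111  (23)
  10111  (23)
  -----
  00000  (0)
The nim-sum is 0, so this is a P-position: the player to move is in a losing position under optimal play.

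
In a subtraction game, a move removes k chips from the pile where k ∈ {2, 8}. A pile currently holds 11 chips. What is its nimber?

Grundy values for subtraction set {2, 8}:
k:     0  1  2  3  4  5  6  7  8  9 10 11
g(k):  0  0  1  1  0  0  1  1  2  2  0  0
So g(11) = 0.

0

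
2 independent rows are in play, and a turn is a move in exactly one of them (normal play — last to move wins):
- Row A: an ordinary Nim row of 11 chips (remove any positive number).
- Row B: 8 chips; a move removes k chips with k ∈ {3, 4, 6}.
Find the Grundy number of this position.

Row A is a plain Nim row of size 11, so its Grundy value is 11.
Grundy values for row B (subtraction set {3, 4, 6}):
k:     0  1  2  3  4  5  6  7  8
g(k):  0  0  0  1  1  1  2  2  2
So g(8) = 2.
The value of a disjunctive sum is the nim-sum of the parts.
Combined value = 11 ⊕ 2 = 9.

9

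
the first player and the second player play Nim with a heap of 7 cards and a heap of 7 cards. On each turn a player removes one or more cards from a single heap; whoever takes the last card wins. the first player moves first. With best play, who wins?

the second player wins

Nim-sum: 7 ⊕ 7 = 0.
The nim-sum is 0, so this is a P-position: the player to move is in a losing position under optimal play; the first player is about to move from it and so loses — the second player wins.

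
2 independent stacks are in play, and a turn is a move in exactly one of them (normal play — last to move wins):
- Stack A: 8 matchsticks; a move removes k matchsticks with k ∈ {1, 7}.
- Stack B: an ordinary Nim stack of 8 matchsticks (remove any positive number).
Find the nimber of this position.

8

Grundy values for stack A (subtraction set {1, 7}):
k:     0  1  2  3  4  5  6  7  8
g(k):  0  1  0  1  0  1  0  1  0
So g(8) = 0.
Stack B is a plain Nim stack of size 8, so its Grundy value is 8.
The value of a disjunctive sum is the nim-sum of the parts.
Combined value = 0 XOR 8 = 8.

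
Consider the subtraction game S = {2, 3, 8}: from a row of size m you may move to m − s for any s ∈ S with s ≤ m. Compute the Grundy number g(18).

Build the Grundy sequence with g(k) = mex{g(k−s) : s ∈ {2, 3, 8}, s ≤ k}:
k:     0  1  2  3  4  5  6  7  8  9 10 11 12 13 14 15 16 17 18
g(k):  0  0  1  1  2  0  0  1  1  2  0  0  1  1  2  0  0  1  1
So g(18) = 1.

1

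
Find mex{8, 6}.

0

0 is not in the set, so the mex is 0.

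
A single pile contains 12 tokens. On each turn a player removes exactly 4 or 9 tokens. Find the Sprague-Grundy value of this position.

Build the Grundy sequence with g(k) = mex{g(k−s) : s ∈ {4, 9}, s ≤ k}:
k:     0  1  2  3  4  5  6  7  8  9 10 11 12
g(k):  0  0  0  0  1  1  1  1  0  2  2  2  1
So g(12) = 1.

1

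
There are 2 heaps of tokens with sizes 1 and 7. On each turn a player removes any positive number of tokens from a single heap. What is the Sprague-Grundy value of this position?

Bitwise XOR of the heap sizes:
  001  (1)
  111  (7)
  ---
  110  (6)

6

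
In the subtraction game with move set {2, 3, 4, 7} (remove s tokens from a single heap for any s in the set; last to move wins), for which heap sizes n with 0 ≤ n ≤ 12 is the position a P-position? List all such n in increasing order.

0, 1, 6, 11, 12

Build the Grundy sequence with g(k) = mex{g(k−s) : s ∈ {2, 3, 4, 7}, s ≤ k}:
g(0) = mex{} = 0
g(1) = mex{} = 0
g(2) = mex{0} = 1
g(3) = mex{0} = 1
g(4) = mex{0,1} = 2
g(5) = mex{0,1} = 2
g(6) = mex{1,2} = 0
g(7) = mex{0,1,2} = 3
g(8) = mex{0,2} = 1
g(9) = mex{0,1,2,3} = 4
g(10) = mex{0,1,3} = 2
g(11) = mex{1,2,3,4} = 0
g(12) = mex{1,2,4} = 0
The P-positions (g = 0) in 0..12 are 0, 1, 6, 11, 12.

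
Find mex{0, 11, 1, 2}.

The values 0, 1, 2 are all present; 3 is the first non-negative integer missing from the set.

3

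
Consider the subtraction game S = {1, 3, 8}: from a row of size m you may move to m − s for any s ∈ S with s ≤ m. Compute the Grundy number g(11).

Compute g(0), g(1), … for moves {1, 3, 8}:
k:     0  1  2  3  4  5  6  7  8  9 10 11
g(k):  0  1  0  1  0  1  0  1  2  3  2  0
So g(11) = 0.

0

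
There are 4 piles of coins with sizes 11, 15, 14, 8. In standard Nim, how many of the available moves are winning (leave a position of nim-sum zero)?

3

Compute the nim-sum pairwise:
11 XOR 15 = 4
4 XOR 14 = 10
10 XOR 8 = 2
The overall nim-sum is X = 2. A pile of size p has a winning move iff p XOR X < p (reduce it to p XOR X).
  11: 11 XOR 2 = 9 < 11 — winning move (to 9).
  15: 15 XOR 2 = 13 < 15 — winning move (to 13).
  14: 14 XOR 2 = 12 < 14 — winning move (to 12).
  8: 8 XOR 2 = 10 ≥ 8 — no move.
That gives 3 winning moves.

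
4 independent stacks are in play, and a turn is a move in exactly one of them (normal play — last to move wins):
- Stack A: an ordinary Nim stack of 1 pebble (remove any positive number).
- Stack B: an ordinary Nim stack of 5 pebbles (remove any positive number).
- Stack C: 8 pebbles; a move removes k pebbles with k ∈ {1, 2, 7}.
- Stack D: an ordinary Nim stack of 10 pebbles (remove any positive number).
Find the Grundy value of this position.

Stack A is a plain Nim stack of size 1, so its Grundy value is 1.
Stack B is a plain Nim stack of size 5, so its Grundy value is 5.
Grundy values for stack C (subtraction set {1, 2, 7}):
g(0) = mex{} = 0
g(1) = mex{0} = 1
g(2) = mex{0,1} = 2
g(3) = mex{1,2} = 0
g(4) = mex{0,2} = 1
g(5) = mex{0,1} = 2
g(6) = mex{1,2} = 0
g(7) = mex{0,2} = 1
g(8) = mex{0,1} = 2
So g(8) = 2.
Stack D is a plain Nim stack of size 10, so its Grundy value is 10.
By the Sprague-Grundy theorem, the Grundy value of a sum of independent games is the XOR of the component values.
Combined value = 1 ⊕ 5 ⊕ 2 ⊕ 10 = 12.

12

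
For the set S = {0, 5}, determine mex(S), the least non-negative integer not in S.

0 is in the set but 1 is not, so the mex is 1.

1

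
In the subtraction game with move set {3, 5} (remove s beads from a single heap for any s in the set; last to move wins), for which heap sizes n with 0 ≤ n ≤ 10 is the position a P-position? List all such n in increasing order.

0, 1, 2, 8, 9, 10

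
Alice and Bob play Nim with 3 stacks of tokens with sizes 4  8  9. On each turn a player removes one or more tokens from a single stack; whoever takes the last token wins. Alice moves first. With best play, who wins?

Write each in binary and XOR column by column:
  0100  (4)
  1000  (8)
  1001  (9)
  ----
  0101  (5)
The nim-sum is 5 ≠ 0, so this is an N-position: the player to move can win; Alice has a winning move.

Alice wins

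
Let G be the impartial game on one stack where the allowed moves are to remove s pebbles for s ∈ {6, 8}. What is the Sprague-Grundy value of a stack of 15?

0

Compute g(0), g(1), … for moves {6, 8}:
k:     0  1  2  3  4  5  6  7  8  9 10 11 12 13 14 15
g(k):  0  0  0  0  0  0  1  1  1  1  1  1  2  2  0  0
So g(15) = 0.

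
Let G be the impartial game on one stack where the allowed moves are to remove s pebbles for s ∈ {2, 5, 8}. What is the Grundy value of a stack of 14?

0

Grundy values for subtraction set {2, 5, 8}:
g(0) = mex{} = 0
g(1) = mex{} = 0
g(2) = mex{0} = 1
g(3) = mex{0} = 1
g(4) = mex{1} = 0
g(5) = mex{0,1} = 2
g(6) = mex{0} = 1
g(7) = mex{1,2} = 0
g(8) = mex{0,1} = 2
g(9) = mex{0} = 1
g(10) = mex{1,2} = 0
g(11) = mex{1} = 0
g(12) = mex{0} = 1
g(13) = mex{0,2} = 1
g(14) = mex{1} = 0
So g(14) = 0.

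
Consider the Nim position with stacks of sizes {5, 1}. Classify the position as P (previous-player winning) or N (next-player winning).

N-position

Nim-sum: 5 ⊕ 1 = 4.
The nim-sum is 4 ≠ 0, so this is an N-position: the player to move can win.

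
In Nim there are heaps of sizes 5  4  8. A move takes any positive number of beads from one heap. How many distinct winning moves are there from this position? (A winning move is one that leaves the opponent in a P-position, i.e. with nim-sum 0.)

1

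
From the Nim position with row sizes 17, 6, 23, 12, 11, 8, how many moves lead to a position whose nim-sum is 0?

3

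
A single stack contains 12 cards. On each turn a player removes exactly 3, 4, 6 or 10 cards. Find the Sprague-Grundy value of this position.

1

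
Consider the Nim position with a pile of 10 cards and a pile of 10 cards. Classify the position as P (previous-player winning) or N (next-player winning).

P-position

Compute the nim-sum pairwise:
10 ^ 10 = 0
The nim-sum is 0, so this is a P-position: the player to move is in a losing position under optimal play.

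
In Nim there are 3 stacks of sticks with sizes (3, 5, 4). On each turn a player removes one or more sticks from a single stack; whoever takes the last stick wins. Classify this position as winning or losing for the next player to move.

Compute the nim-sum pairwise:
3 ⊕ 5 = 6
6 ⊕ 4 = 2
The nim-sum is 2 ≠ 0, so this is an N-position: the player to move can win.

Winning position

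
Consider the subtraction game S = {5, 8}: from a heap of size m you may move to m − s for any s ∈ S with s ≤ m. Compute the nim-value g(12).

2

Build the Grundy sequence with g(k) = mex{g(k−s) : s ∈ {5, 8}, s ≤ k}:
k:     0  1  2  3  4  5  6  7  8  9 10 11 12
g(k):  0  0  0  0  0  1  1  1  1  1  2  2  2
So g(12) = 2.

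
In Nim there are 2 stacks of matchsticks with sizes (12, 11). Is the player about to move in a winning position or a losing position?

Winning position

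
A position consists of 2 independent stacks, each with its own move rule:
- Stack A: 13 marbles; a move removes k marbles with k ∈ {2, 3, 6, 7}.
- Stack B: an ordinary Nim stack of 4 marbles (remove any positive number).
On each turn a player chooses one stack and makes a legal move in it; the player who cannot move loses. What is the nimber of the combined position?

Build the Grundy sequence for stack A with g(k) = mex{g(k−s) : s ∈ {2, 3, 6, 7}, s ≤ k}:
g(0) = mex{} = 0
g(1) = mex{} = 0
g(2) = mex{0} = 1
g(3) = mex{0} = 1
g(4) = mex{0,1} = 2
g(5) = mex{1} = 0
g(6) = mex{0,1,2} = 3
g(7) = mex{0,2} = 1
g(8) = mex{0,1,3} = 2
g(9) = mex{1,3} = 0
g(10) = mex{1,2} = 0
g(11) = mex{0,2} = 1
g(12) = mex{0,3} = 1
g(13) = mex{0,1,3} = 2
So g(13) = 2.
Stack B is a plain Nim stack of size 4, so its Grundy value is 4.
The value of a disjunctive sum is the nim-sum of the parts.
Combined value = 2 ⊕ 4 = 6.

6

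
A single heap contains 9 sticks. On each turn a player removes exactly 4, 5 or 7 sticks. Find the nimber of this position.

2

Grundy values for subtraction set {4, 5, 7}:
k:     0  1  2  3  4  5  6  7  8  9
g(k):  0  0  0  0  1  1  1  1  2  2
So g(9) = 2.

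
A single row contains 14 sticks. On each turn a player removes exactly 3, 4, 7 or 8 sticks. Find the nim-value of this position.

1

Compute g(0), g(1), … for moves {3, 4, 7, 8}:
g(0) = mex{} = 0
g(1) = mex{} = 0
g(2) = mex{} = 0
g(3) = mex{0} = 1
g(4) = mex{0} = 1
g(5) = mex{0} = 1
g(6) = mex{0,1} = 2
g(7) = mex{0,1} = 2
g(8) = mex{0,1} = 2
g(9) = mex{0,1,2} = 3
g(10) = mex{0,1,2} = 3
g(11) = mex{1,2} = 0
g(12) = mex{1,2,3} = 0
g(13) = mex{1,2,3} = 0
g(14) = mex{0,2,3} = 1
So g(14) = 1.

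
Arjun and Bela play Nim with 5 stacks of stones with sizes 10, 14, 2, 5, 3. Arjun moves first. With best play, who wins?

Nim-sum: 10 XOR 14 XOR 2 XOR 5 XOR 3 = 0.
The nim-sum is 0, so this is a P-position: the player to move is in a losing position under optimal play; Arjun is about to move from it and so loses — Bela wins.

Bela wins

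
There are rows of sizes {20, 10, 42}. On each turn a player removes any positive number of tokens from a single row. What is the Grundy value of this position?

52

Compute the nim-sum pairwise:
20 ⊕ 10 = 30
30 ⊕ 42 = 52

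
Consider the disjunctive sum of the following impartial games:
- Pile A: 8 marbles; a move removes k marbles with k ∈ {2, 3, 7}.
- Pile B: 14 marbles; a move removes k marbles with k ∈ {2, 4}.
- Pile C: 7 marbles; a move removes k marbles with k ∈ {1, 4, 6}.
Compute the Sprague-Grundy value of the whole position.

0

Grundy values for pile A (subtraction set {2, 3, 7}):
k:     0  1  2  3  4  5  6  7  8
g(k):  0  0  1  1  2  0  0  1  1
So g(8) = 1.
Build the Grundy sequence for pile B with g(k) = mex{g(k−s) : s ∈ {2, 4}, s ≤ k}:
g(0) = mex{} = 0
g(1) = mex{} = 0
g(2) = mex{0} = 1
g(3) = mex{0} = 1
g(4) = mex{0,1} = 2
g(5) = mex{0,1} = 2
g(6) = mex{1,2} = 0
g(7) = mex{1,2} = 0
g(8) = mex{0,2} = 1
g(9) = mex{0,2} = 1
g(10) = mex{0,1} = 2
g(11) = mex{0,1} = 2
g(12) = mex{1,2} = 0
g(13) = mex{1,2} = 0
g(14) = mex{0,2} = 1
So g(14) = 1.
Build the Grundy sequence for pile C with g(k) = mex{g(k−s) : s ∈ {1, 4, 6}, s ≤ k}:
k:     0  1  2  3  4  5  6  7
g(k):  0  1  0  1  2  0  1  0
So g(7) = 0.
The value of a disjunctive sum is the nim-sum of the parts.
Combined value = 1 ⊕ 1 ⊕ 0 = 0.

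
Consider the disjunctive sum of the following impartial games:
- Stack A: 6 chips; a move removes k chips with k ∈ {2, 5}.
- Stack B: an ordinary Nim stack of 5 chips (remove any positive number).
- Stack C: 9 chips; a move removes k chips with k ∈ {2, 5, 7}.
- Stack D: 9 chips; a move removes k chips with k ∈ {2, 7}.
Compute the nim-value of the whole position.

Build the Grundy sequence for stack A with g(k) = mex{g(k−s) : s ∈ {2, 5}, s ≤ k}:
k:     0  1  2  3  4  5  6
g(k):  0  0  1  1  0  2  1
So g(6) = 1.
Stack B is a plain Nim stack of size 5, so its Grundy value is 5.
Build the Grundy sequence for stack C with g(k) = mex{g(k−s) : s ∈ {2, 5, 7}, s ≤ k}:
g(0) = mex{} = 0
g(1) = mex{} = 0
g(2) = mex{0} = 1
g(3) = mex{0} = 1
g(4) = mex{1} = 0
g(5) = mex{0,1} = 2
g(6) = mex{0} = 1
g(7) = mex{0,1,2} = 3
g(8) = mex{0,1} = 2
g(9) = mex{0,1,3} = 2
So g(9) = 2.
For stack D, compute g(0), g(1), … with moves {2, 7}:
g(0) = mex{} = 0
g(1) = mex{} = 0
g(2) = mex{0} = 1
g(3) = mex{0} = 1
g(4) = mex{1} = 0
g(5) = mex{1} = 0
g(6) = mex{0} = 1
g(7) = mex{0} = 1
g(8) = mex{0,1} = 2
g(9) = mex{1} = 0
So g(9) = 0.
The value of a disjunctive sum is the nim-sum of the parts.
Combined value = 1 ⊕ 5 ⊕ 2 ⊕ 0 = 6.

6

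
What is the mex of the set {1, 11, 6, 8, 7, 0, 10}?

The values 0, 1 are all present; 2 is the first non-negative integer missing from the set.

2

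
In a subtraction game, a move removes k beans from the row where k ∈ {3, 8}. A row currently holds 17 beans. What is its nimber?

Build the Grundy sequence with g(k) = mex{g(k−s) : s ∈ {3, 8}, s ≤ k}:
k:     0  1  2  3  4  5  6  7  8  9 10 11 12 13 14 15 16 17
g(k):  0  0  0  1  1  1  0  0  2  1  1  0  0  0  1  1  1  0
So g(17) = 0.

0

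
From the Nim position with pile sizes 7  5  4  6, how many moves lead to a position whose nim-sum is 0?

0

Nim-sum: 7 ⊕ 5 ⊕ 4 ⊕ 6 = 0.
The nim-sum is already 0, so every move leaves a nonzero nim-sum — there are no winning moves.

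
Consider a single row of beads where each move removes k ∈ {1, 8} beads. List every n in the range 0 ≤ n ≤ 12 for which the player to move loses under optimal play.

0, 2, 4, 6, 9, 11

Build the Grundy sequence with g(k) = mex{g(k−s) : s ∈ {1, 8}, s ≤ k}:
g(0) = mex{} = 0
g(1) = mex{0} = 1
g(2) = mex{1} = 0
g(3) = mex{0} = 1
g(4) = mex{1} = 0
g(5) = mex{0} = 1
g(6) = mex{1} = 0
g(7) = mex{0} = 1
g(8) = mex{0,1} = 2
g(9) = mex{1,2} = 0
g(10) = mex{0} = 1
g(11) = mex{1} = 0
g(12) = mex{0} = 1
The P-positions (g = 0) in 0..12 are 0, 2, 4, 6, 9, 11.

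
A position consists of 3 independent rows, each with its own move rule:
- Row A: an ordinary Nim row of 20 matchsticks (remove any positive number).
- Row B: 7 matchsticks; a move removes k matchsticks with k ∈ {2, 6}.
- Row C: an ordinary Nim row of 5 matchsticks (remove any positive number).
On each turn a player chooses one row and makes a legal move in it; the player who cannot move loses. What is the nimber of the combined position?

16

Row A is a plain Nim row of size 20, so its Grundy value is 20.
For row B, compute g(0), g(1), … with moves {2, 6}:
k:     0  1  2  3  4  5  6  7
g(k):  0  0  1  1  0  0  1  1
So g(7) = 1.
Row C is a plain Nim row of size 5, so its Grundy value is 5.
The value of a disjunctive sum is the nim-sum of the parts.
Combined value = 20 ⊕ 1 ⊕ 5 = 16.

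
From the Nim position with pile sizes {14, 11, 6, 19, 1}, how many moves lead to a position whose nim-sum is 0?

1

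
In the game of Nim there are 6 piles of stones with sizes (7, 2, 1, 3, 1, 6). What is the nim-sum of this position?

0

Bitwise XOR of the heap sizes:
  111  (7)
  010  (2)
  001  (1)
  011  (3)
  001  (1)
  110  (6)
  ---
  000  (0)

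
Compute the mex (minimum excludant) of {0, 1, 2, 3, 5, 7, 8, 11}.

4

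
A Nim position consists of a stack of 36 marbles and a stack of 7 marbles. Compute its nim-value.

Nim-sum: 36 XOR 7 = 35.

35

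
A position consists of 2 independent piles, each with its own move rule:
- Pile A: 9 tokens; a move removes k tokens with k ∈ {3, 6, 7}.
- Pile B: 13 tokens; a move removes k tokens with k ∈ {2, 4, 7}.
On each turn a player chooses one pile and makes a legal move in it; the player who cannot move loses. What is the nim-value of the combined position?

1

For pile A, compute g(0), g(1), … with moves {3, 6, 7}:
k:     0  1  2  3  4  5  6  7  8  9
g(k):  0  0  0  1  1  1  2  2  2  3
So g(9) = 3.
Build the Grundy sequence for pile B with g(k) = mex{g(k−s) : s ∈ {2, 4, 7}, s ≤ k}:
g(0) = mex{} = 0
g(1) = mex{} = 0
g(2) = mex{0} = 1
g(3) = mex{0} = 1
g(4) = mex{0,1} = 2
g(5) = mex{0,1} = 2
g(6) = mex{1,2} = 0
g(7) = mex{0,1,2} = 3
g(8) = mex{0,2} = 1
g(9) = mex{1,2,3} = 0
g(10) = mex{0,1} = 2
g(11) = mex{0,2,3} = 1
g(12) = mex{1,2} = 0
g(13) = mex{0,1} = 2
So g(13) = 2.
The value of a disjunctive sum is the nim-sum of the parts.
Combined value = 3 ⊕ 2 = 1.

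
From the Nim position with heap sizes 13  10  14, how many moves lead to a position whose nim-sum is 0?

Nim-sum: 13 ⊕ 10 ⊕ 14 = 9.
The overall nim-sum is X = 9. A heap of size p has a winning move iff p XOR X < p (reduce it to p XOR X).
  13: 13 XOR 9 = 4 < 13 — winning move (to 4).
  10: 10 XOR 9 = 3 < 10 — winning move (to 3).
  14: 14 XOR 9 = 7 < 14 — winning move (to 7).
That gives 3 winning moves.

3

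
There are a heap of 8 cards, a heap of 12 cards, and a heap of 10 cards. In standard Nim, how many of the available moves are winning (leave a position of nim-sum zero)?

3

Nim-sum: 8 XOR 12 XOR 10 = 14.
The overall nim-sum is X = 14. A heap of size p has a winning move iff p XOR X < p (reduce it to p XOR X).
  8: 8 XOR 14 = 6 < 8 — winning move (to 6).
  12: 12 XOR 14 = 2 < 12 — winning move (to 2).
  10: 10 XOR 14 = 4 < 10 — winning move (to 4).
That gives 3 winning moves.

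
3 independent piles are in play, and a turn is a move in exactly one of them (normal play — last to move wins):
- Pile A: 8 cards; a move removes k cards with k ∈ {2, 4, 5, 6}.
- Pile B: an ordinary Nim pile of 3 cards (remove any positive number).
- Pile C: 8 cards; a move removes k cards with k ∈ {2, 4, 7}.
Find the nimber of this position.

2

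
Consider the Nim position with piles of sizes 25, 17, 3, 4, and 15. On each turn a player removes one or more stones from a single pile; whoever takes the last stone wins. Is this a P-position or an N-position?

Write each in binary and XOR column by column:
  11001  (25)
  10001  (17)
  00011  (3)
  00100  (4)
  01111  (15)
  -----
  00000  (0)
The nim-sum is 0, so this is a P-position: the player to move is in a losing position under optimal play.

P-position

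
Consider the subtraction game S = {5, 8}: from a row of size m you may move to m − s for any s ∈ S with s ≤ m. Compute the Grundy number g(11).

2

Compute g(0), g(1), … for moves {5, 8}:
g(0) = mex{} = 0
g(1) = mex{} = 0
g(2) = mex{} = 0
g(3) = mex{} = 0
g(4) = mex{} = 0
g(5) = mex{0} = 1
g(6) = mex{0} = 1
g(7) = mex{0} = 1
g(8) = mex{0} = 1
g(9) = mex{0} = 1
g(10) = mex{0,1} = 2
g(11) = mex{0,1} = 2
So g(11) = 2.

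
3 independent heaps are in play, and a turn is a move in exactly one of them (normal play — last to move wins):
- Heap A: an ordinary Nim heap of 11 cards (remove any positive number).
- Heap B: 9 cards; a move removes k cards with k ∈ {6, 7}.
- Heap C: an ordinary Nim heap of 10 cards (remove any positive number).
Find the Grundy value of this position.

Heap A is a plain Nim heap of size 11, so its Grundy value is 11.
Build the Grundy sequence for heap B with g(k) = mex{g(k−s) : s ∈ {6, 7}, s ≤ k}:
g(0) = mex{} = 0
g(1) = mex{} = 0
g(2) = mex{} = 0
g(3) = mex{} = 0
g(4) = mex{} = 0
g(5) = mex{} = 0
g(6) = mex{0} = 1
g(7) = mex{0} = 1
g(8) = mex{0} = 1
g(9) = mex{0} = 1
So g(9) = 1.
Heap C is a plain Nim heap of size 10, so its Grundy value is 10.
By the Sprague-Grundy theorem, the Grundy value of a sum of independent games is the XOR of the component values.
Combined value = 11 XOR 1 XOR 10 = 0.

0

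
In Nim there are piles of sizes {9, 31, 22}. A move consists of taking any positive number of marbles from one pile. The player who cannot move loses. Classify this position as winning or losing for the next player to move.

Losing position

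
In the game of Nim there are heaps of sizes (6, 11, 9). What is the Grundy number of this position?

Nim-sum: 6 ⊕ 11 ⊕ 9 = 4.

4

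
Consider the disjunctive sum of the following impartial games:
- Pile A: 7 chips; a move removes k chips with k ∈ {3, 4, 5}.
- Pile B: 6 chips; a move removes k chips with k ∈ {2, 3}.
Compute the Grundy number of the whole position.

For pile A, compute g(0), g(1), … with moves {3, 4, 5}:
k:     0  1  2  3  4  5  6  7
g(k):  0  0  0  1  1  1  2  2
So g(7) = 2.
For pile B, compute g(0), g(1), … with moves {2, 3}:
g(0) = mex{} = 0
g(1) = mex{} = 0
g(2) = mex{0} = 1
g(3) = mex{0} = 1
g(4) = mex{0,1} = 2
g(5) = mex{1} = 0
g(6) = mex{1,2} = 0
So g(6) = 0.
The value of a disjunctive sum is the nim-sum of the parts.
Combined value = 2 ⊕ 0 = 2.

2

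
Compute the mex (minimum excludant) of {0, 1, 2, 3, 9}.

The values 0, 1, 2, 3 are all present; 4 is the first non-negative integer missing from the set.

4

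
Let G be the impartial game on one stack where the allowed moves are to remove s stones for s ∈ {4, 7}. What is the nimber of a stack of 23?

0

Build the Grundy sequence with g(k) = mex{g(k−s) : s ∈ {4, 7}, s ≤ k}:
k:     0  1  2  3  4  5  6  7  8  9 10 11 12 13 14 15 16 17 18 19 20 21 22 23
g(k):  0  0  0  0  1  1  1  1  2  2  2  0  0  0  0  1  1  1  1  2  2  2  0  0
So g(23) = 0.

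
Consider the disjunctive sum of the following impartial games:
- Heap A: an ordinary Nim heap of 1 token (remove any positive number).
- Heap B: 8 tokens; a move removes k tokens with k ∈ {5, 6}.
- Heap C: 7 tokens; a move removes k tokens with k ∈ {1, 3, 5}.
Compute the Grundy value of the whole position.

Heap A is a plain Nim heap of size 1, so its Grundy value is 1.
Grundy values for heap B (subtraction set {5, 6}):
k:     0  1  2  3  4  5  6  7  8
g(k):  0  0  0  0  0  1  1  1  1
So g(8) = 1.
Build the Grundy sequence for heap C with g(k) = mex{g(k−s) : s ∈ {1, 3, 5}, s ≤ k}:
g(0) = mex{} = 0
g(1) = mex{0} = 1
g(2) = mex{1} = 0
g(3) = mex{0} = 1
g(4) = mex{1} = 0
g(5) = mex{0} = 1
g(6) = mex{1} = 0
g(7) = mex{0} = 1
So g(7) = 1.
The value of a disjunctive sum is the nim-sum of the parts.
Combined value = 1 ⊕ 1 ⊕ 1 = 1.

1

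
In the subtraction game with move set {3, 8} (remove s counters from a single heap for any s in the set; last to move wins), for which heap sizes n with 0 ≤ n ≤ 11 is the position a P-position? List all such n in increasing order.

Grundy values for subtraction set {3, 8}:
k:     0  1  2  3  4  5  6  7  8  9 10 11
g(k):  0  0  0  1  1  1  0  0  2  1  1  0
The P-positions (g = 0) in 0..11 are 0, 1, 2, 6, 7, 11.

0, 1, 2, 6, 7, 11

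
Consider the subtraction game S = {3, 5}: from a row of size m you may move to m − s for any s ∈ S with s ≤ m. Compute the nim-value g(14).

2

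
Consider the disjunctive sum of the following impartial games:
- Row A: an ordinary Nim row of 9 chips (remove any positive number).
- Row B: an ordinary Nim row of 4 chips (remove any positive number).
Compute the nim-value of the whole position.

13

Row A is a plain Nim row of size 9, so its Grundy value is 9.
Row B is a plain Nim row of size 4, so its Grundy value is 4.
The value of a disjunctive sum is the nim-sum of the parts.
Combined value = 9 ⊕ 4 = 13.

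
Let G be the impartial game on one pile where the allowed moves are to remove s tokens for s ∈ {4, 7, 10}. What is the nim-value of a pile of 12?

Build the Grundy sequence with g(k) = mex{g(k−s) : s ∈ {4, 7, 10}, s ≤ k}:
g(0) = mex{} = 0
g(1) = mex{} = 0
g(2) = mex{} = 0
g(3) = mex{} = 0
g(4) = mex{0} = 1
g(5) = mex{0} = 1
g(6) = mex{0} = 1
g(7) = mex{0} = 1
g(8) = mex{0,1} = 2
g(9) = mex{0,1} = 2
g(10) = mex{0,1} = 2
g(11) = mex{0,1} = 2
g(12) = mex{0,1,2} = 3
So g(12) = 3.

3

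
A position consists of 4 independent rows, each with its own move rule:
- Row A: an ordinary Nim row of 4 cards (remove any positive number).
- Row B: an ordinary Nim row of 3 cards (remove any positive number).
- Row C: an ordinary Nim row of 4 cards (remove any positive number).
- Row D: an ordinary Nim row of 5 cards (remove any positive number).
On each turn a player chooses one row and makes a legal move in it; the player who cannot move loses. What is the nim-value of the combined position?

Row A is a plain Nim row of size 4, so its Grundy value is 4.
Row B is a plain Nim row of size 3, so its Grundy value is 3.
Row C is a plain Nim row of size 4, so its Grundy value is 4.
Row D is a plain Nim row of size 5, so its Grundy value is 5.
The value of a disjunctive sum is the nim-sum of the parts.
Combined value = 4 XOR 3 XOR 4 XOR 5 = 6.

6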